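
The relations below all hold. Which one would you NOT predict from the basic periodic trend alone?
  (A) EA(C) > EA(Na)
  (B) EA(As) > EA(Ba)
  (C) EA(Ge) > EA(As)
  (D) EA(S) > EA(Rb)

The general trend: electron affinity increases across a period and decreases down a group.
(A) C (period 2, group 14) vs Na (period 3, group 1): the stated order agrees with the simple trend.
(B) As (period 4, group 15) vs Ba (period 6, group 2): the stated order agrees with the simple trend.
(C) Ge (period 4, group 14) vs As (period 4, group 15): the stated order contradicts the simple trend.
(D) S (period 3, group 16) vs Rb (period 5, group 1): the stated order agrees with the simple trend.
The exception is (C): adding an electron to As's half-filled 4p³ is unfavourable, so Ge (4p²) has the more exothermic EA.

(C)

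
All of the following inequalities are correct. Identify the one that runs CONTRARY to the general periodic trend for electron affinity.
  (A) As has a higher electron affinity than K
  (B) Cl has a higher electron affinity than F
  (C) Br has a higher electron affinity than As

(B)

The general trend: electron affinity increases across a period and decreases down a group.
(A) As (period 4, group 15) vs K (period 4, group 1): the stated order agrees with the simple trend.
(B) Cl (period 3, group 17) vs F (period 2, group 17): the stated order contradicts the simple trend.
(C) Br (period 4, group 17) vs As (period 4, group 15): the stated order agrees with the simple trend.
The exception is (B): F's small 2p subshell makes the incoming electron feel strong e⁻–e⁻ repulsion, so Cl actually releases more energy on gaining an electron.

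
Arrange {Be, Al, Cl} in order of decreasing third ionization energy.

Consider each +2 ion: Be²⁺ is the bare [He] core; Al²⁺ still has 1 valence electron; Cl²⁺ still has 5 valence electrons.
Core electrons are held far more tightly than valence electrons, so Be tops the IE_3 order.
Valence configurations: Al²⁺ [Ne]3s¹, Cl²⁺ [Ne]3s²3p³.
Approximate IE_3 values (kJ/mol): Be 14849, Al 2745, Cl 3822.
Putting it together, IE_3: Al < Cl < Be.

Be, Cl, Al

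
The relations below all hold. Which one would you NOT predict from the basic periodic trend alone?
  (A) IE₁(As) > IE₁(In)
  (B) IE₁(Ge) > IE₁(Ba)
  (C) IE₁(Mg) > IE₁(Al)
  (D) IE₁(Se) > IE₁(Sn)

(C)

The general trend: first ionization energy increases across a period and decreases down a group.
(A) As (period 4, group 15) vs In (period 5, group 13): the stated order agrees with the simple trend.
(B) Ge (period 4, group 14) vs Ba (period 6, group 2): the stated order agrees with the simple trend.
(C) Mg (period 3, group 2) vs Al (period 3, group 13): the stated order contradicts the simple trend.
(D) Se (period 4, group 16) vs Sn (period 5, group 14): the stated order agrees with the simple trend.
The exception is (C): Al's single 3p electron is easier to remove than one from Mg's filled 3s².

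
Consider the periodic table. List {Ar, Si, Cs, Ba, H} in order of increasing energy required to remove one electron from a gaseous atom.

H is in period 1, group 1; Si is in period 3, group 14; Ar is in period 3, group 18; Cs is in period 6, group 1; Ba is in period 6, group 2.
First ionization energy rises across a period (greater Z_eff holds electrons more tightly) and falls down a group (valence electrons are farther from the nucleus).
These span different periods and groups, so the two trends combine.
Ba > Cs: both are in period 6; the period trend gives Ba the larger value.
Si > Ba: both effects reinforce here, so Si is clearly the higher of the two.
H > Si: the two effects oppose for this pair; the down-group effect wins (1312 vs 786 kJ/mol).
Ar > H: the two effects oppose for this pair; the across-period effect wins (1521 vs 1312 kJ/mol).
For reference (kJ/mol): H 1312, Si 786, Ar 1521, Cs 376, Ba 503.
So from lowest to highest: Cs < Ba < Si < H < Ar.

Cs, Ba, Si, H, Ar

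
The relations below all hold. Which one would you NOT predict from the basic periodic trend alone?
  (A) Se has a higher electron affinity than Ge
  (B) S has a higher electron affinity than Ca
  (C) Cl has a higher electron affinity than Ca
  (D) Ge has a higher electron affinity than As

The general trend: electron affinity increases across a period and decreases down a group.
(A) Se (period 4, group 16) vs Ge (period 4, group 14): the stated order agrees with the simple trend.
(B) S (period 3, group 16) vs Ca (period 4, group 2): the stated order agrees with the simple trend.
(C) Cl (period 3, group 17) vs Ca (period 4, group 2): the stated order agrees with the simple trend.
(D) Ge (period 4, group 14) vs As (period 4, group 15): the stated order contradicts the simple trend.
The exception is (D): adding an electron to As's half-filled 4p³ is unfavourable, so Ge (4p²) has the more exothermic EA.

(D)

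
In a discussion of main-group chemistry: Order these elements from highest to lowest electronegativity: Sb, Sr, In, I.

EN rises left→right (higher Z_eff, smaller atoms) and falls top→bottom (larger, more shielded atoms).
All lie in period 5, so electronegativity increases left to right.
So from highest to lowest: I > Sb > In > Sr.

I, Sb, In, Sr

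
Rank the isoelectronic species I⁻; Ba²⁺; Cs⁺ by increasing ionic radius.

All of these have 54 electrons, so size is governed by nuclear charge alone: the more protons, the stronger the pull on the same electron cloud, and the smaller the ion.
Nuclear charges: Ba²⁺ (Z=56), Cs⁺ (Z=55), I⁻ (Z=53).
Smallest to largest: Ba²⁺ < Cs⁺ < I⁻.

Ba²⁺ < Cs⁺ < I⁻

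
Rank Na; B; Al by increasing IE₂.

Consider each +1 ion: Na⁺ is the bare [Ne] core; B⁺ still has 2 valence electrons; Al⁺ still has 2 valence electrons.
Pulling an electron out of a noble-gas core costs far more than removing a remaining valence electron, so Na sits at the high end of IE_2.
Valence configurations: B⁺ [He]2s², Al⁺ [Ne]3s².
The numbers (kJ/mol): Na 4562, B 2427, Al 1817.
Overall IE_2 order: Al < B < Na.

Al < B < Na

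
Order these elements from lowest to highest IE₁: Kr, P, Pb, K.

K, Pb, P, Kr

First ionization energy rises across a period (greater Z_eff holds electrons more tightly) and falls down a group (valence electrons are farther from the nucleus).
Here both period and group differ, so the two effects have to be weighed against each other.
Pb > K: period and group pull opposite ways; the across-period shift dominates (716 vs 419 kJ/mol).
P > Pb: relative to Pb, both the across-period and down-group shifts push P's first ionization energy up.
Kr > P: the two effects oppose for this pair; the across-period effect wins (1351 vs 1012 kJ/mol).
Tabulated first ionization energy (kJ/mol): P 1012, K 419, Kr 1351, Pb 716.
So from lowest to highest: K < Pb < P < Kr.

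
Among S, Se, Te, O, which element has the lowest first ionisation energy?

O is in period 2, group 16; S is in period 3, group 16; Se is in period 4, group 16; Te is in period 5, group 16.
Across a period the outer electron is held more tightly (higher IE₁); down a group it sits in a higher shell, more shielded, and comes off more easily.
All are in group 16, so first ionization energy increases up the group.
The lowest first ionisation energy among these belongs to Te.

Te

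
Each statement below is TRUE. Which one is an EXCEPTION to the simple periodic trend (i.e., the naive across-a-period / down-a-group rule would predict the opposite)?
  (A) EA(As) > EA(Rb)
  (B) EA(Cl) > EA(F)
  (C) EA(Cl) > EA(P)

The general trend: electron affinity increases across a period and decreases down a group.
(A) As (period 4, group 15) vs Rb (period 5, group 1): the stated order agrees with the simple trend.
(B) Cl (period 3, group 17) vs F (period 2, group 17): the stated order contradicts the simple trend.
(C) Cl (period 3, group 17) vs P (period 3, group 15): the stated order agrees with the simple trend.
The exception is (B): F's small 2p subshell makes the incoming electron feel strong e⁻–e⁻ repulsion, so Cl actually releases more energy on gaining an electron.

(B)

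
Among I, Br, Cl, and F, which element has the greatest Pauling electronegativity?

F is in period 2, group 17; Cl is in period 3, group 17; Br is in period 4, group 17; I is in period 5, group 17.
Smaller atoms with higher effective nuclear charge are more electronegative.
All are in group 17, so electronegativity increases up the group.
The greatest Pauling electronegativity among these belongs to F.

F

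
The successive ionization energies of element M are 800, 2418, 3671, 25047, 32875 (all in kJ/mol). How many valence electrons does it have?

Look for the largest jump between consecutive ionization energies: IE4/IE3 ≈ 6.8, far larger than any earlier ratio.
That jump marks the point where a core electron is being removed. So the atom has 3 valence electrons.

3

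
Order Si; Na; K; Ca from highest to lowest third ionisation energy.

IE_3 is the cost of taking one more electron from the +2 cation: Si²⁺ still has 2 valence electrons; Na²⁺ is already 1 electron into the core; K²⁺ is already 1 electron into the core; Ca²⁺ is the bare [Ar] core.
Pulling an electron out of a noble-gas core costs far more than removing a remaining valence electron, so K, Ca and Na sit at the high end of IE_3.
The numbers (kJ/mol): Si 3232, Na 6910, K 4420, Ca 4912.
So the third ionization energies run Si < K < Ca < Na.

Na > Ca > K > Si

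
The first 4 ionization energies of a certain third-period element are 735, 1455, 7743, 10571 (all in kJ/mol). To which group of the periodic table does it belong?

Look for the largest jump between consecutive ionization energies: IE3/IE2 ≈ 5.3, far larger than any earlier ratio.
That jump marks the point where a core electron is being removed. So the atom has 2 valence electrons.
A main-group element with 2 valence electrons is in group 2.

Group 2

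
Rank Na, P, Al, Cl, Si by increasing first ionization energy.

Na, Al, Si, P, Cl

Na is in period 3, group 1; Al is in period 3, group 13; Si is in period 3, group 14; P is in period 3, group 15; Cl is in period 3, group 17.
Across a period the outer electron is held more tightly (higher IE₁); down a group it sits in a higher shell, more shielded, and comes off more easily.
All lie in period 3, so first ionization energy increases left to right.
So from lowest to highest: Na < Al < Si < P < Cl.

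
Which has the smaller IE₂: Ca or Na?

After 1 electron has been removed, what remains? Ca⁺ still has 1 valence electron; Na⁺ is the bare [Ne] core.
Core electrons are held far more tightly than valence electrons, so Na tops the IE_2 order.
Approximate IE_2 values (kJ/mol): Ca 1145, Na 4562.
Hence IE_2: Ca < Na.

Ca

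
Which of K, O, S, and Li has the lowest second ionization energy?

After 1 electron has been removed, what remains? K⁺ is the bare [Ar] core; O⁺ still has 5 valence electrons; S⁺ still has 5 valence electrons; Li⁺ is the bare [He] core.
Usually core removal costs more than valence removal, but here the competition is close: a tightly held n=2 valence electron can cost more to remove than an n=3 core electron, so the actual values have to decide it.
Valence configurations: O⁺ [He]2s²2p³, S⁺ [Ne]3s²3p³.
Tabulated IE_2 (kJ/mol): K 3052, O 3388, S 2252, Li 7298.
Overall IE_2 order: S < K < O < Li.

S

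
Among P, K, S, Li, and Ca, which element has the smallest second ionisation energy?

Ca

Consider each +1 ion: P⁺ still has 4 valence electrons; K⁺ is the bare [Ar] core; S⁺ still has 5 valence electrons; Li⁺ is the bare [He] core; Ca⁺ still has 1 valence electron.
Breaking into a closed-shell core is much more expensive than removing a leftover valence electron — K and Li have the largest IE_2 here.
Valence configurations: P⁺ [Ne]3s²3p², S⁺ [Ne]3s²3p³, Ca⁺ [Ar]4s¹.
Tabulated IE_2 (kJ/mol): P 1907, K 3052, S 2252, Li 7298, Ca 1145.
Overall IE_2 order: Ca < P < S < K < Li.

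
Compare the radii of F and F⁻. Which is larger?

F⁻

Forming F⁻ adds 1 electron to F. More electron–electron repulsion in the same shell, with unchanged nuclear charge, lets the cloud expand.
An anion is larger than its parent atom: F⁻ > F.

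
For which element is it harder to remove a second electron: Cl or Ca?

Consider each +1 ion: Cl⁺ still has 6 valence electrons; Ca⁺ still has 1 valence electron.
All are still removing valence electrons, so compare the +1 ions as you would atoms: IE_2 generally rises across a period (higher Z_eff) and falls down a group (larger shell), subject to the usual subshell exceptions.
Valence configurations: Cl⁺ [Ne]3s²3p⁴, Ca⁺ [Ar]4s¹.
The numbers (kJ/mol): Cl 2298, Ca 1145.
Overall IE_2 order: Ca < Cl.

Cl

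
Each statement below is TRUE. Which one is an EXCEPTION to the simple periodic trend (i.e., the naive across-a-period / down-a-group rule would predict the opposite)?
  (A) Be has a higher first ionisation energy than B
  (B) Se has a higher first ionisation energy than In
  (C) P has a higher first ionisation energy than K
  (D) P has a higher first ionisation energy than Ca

(A)

The general trend: first ionisation energy increases across a period and decreases down a group.
(A) Be (period 2, group 2) vs B (period 2, group 13): the stated order contradicts the simple trend.
(B) Se (period 4, group 16) vs In (period 5, group 13): the stated order agrees with the simple trend.
(C) P (period 3, group 15) vs K (period 4, group 1): the stated order agrees with the simple trend.
(D) P (period 3, group 15) vs Ca (period 4, group 2): the stated order agrees with the simple trend.
The exception is (A): removing B's lone 2p electron is easier than breaking Be's filled 2s².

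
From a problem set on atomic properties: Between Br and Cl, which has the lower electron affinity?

Br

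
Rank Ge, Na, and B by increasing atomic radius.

B is in period 2, group 13; Na is in period 3, group 1; Ge is in period 4, group 14.
Moving right in a period, electrons are added to the same shell under a stronger nuclear pull, so atoms get smaller; moving down, a new shell is opened and atoms get larger.
Here both period and group differ, so the two effects have to be weighed against each other.
Ge > B: period and group pull opposite ways; the down-group shift dominates (121 vs 85 pm).
Na > Ge: period and group pull opposite ways; the across-period shift dominates (155 vs 121 pm).
For reference (pm): B 85, Na 155, Ge 121.
So from smallest to largest: B < Ge < Na.

B < Ge < Na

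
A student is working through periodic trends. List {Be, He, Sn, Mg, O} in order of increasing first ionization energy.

He is in period 1, group 18; Be is in period 2, group 2; O is in period 2, group 16; Mg is in period 3, group 2; Sn is in period 5, group 14.
First ionization energy rises across a period (greater Z_eff holds electrons more tightly) and falls down a group (valence electrons are farther from the nucleus).
Neither a single period nor a single group — weigh both effects.
Mg > Sn: the two effects oppose for this pair; the down-group effect wins (738 vs 709 kJ/mol).
Be > Mg: they share group 2; the group trend gives Be the larger value.
O > Be: both are in period 2; the period trend gives O the larger value.
He > O: relative to O, both the across-period and down-group shifts push He's first ionization energy up.
Tabulated first ionization energy (kJ/mol): He 2372, Be 900, O 1314, Mg 738, Sn 709.
So from lowest to highest: Sn < Mg < Be < O < He.

Sn < Mg < Be < O < He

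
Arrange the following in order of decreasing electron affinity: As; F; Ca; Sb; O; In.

O is in period 2, group 16; F is in period 2, group 17; Ca is in period 4, group 2; As is in period 4, group 15; In is in period 5, group 13; Sb is in period 5, group 15.
Adding an electron releases more energy for atoms nearer the top right (short of the noble gases).
Neither a single period nor a single group — weigh both effects.
In > Ca: period and group pull opposite ways; the across-period shift dominates (29 vs 2 kJ/mol).
As > In: relative to In, both the across-period and down-group shifts push As's electron affinity up.
Sb > As: this pair runs against the simple trend — see the exception note.
O > Sb: relative to Sb, both the across-period and down-group shifts push O's electron affinity up.
F > O: both are in period 2; the period trend gives F the larger value.
Note the exception: Sb has a higher electron affinity than As, contrary to the simple trend — both are half-filled np³, but the pairing/repulsion penalty for the added electron shrinks as the p orbitals become larger and more diffuse down the group, and for Sb that outweighs the weaker nuclear attraction.
For reference (kJ/mol): O 141, F 328, Ca 2, As 78, In 29, Sb 103.
So from highest to lowest: F > O > Sb > As > In > Ca.

F > O > Sb > As > In > Ca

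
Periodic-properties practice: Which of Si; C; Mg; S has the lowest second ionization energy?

Mg

Consider each +1 ion: Si⁺ still has 3 valence electrons; C⁺ still has 3 valence electrons; Mg⁺ still has 1 valence electron; S⁺ still has 5 valence electrons.
All are still removing valence electrons, so compare the +1 ions as you would atoms: IE_2 generally rises across a period (higher Z_eff) and falls down a group (larger shell), subject to the usual subshell exceptions.
Valence configurations: Si⁺ [Ne]3s²3p¹, C⁺ [He]2s²2p¹, Mg⁺ [Ne]3s¹, S⁺ [Ne]3s²3p³.
The numbers (kJ/mol): Si 1577, C 2353, Mg 1451, S 2252.
Overall IE_2 order: Mg < Si < S < C.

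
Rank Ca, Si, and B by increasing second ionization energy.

Ca < Si < B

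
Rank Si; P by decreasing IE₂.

P > Si

IE_2 is the cost of taking one more electron from the +1 cation: Si⁺ still has 3 valence electrons; P⁺ still has 4 valence electrons.
All are still removing valence electrons, so compare the +1 ions as you would atoms: IE_2 generally rises across a period (higher Z_eff) and falls down a group (larger shell), subject to the usual subshell exceptions.
Valence configurations: Si⁺ [Ne]3s²3p¹, P⁺ [Ne]3s²3p².
The numbers (kJ/mol): Si 1577, P 1907.
Hence IE_2: Si < P.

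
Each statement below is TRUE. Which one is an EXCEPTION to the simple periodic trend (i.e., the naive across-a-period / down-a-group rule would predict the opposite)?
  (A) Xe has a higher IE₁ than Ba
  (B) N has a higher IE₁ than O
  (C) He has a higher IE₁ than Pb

(B)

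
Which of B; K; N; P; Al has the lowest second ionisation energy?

Consider each +1 ion: B⁺ still has 2 valence electrons; K⁺ is the bare [Ar] core; N⁺ still has 4 valence electrons; P⁺ still has 4 valence electrons; Al⁺ still has 2 valence electrons.
Core electrons are held far more tightly than valence electrons, so K tops the IE_2 order.
Valence configurations: B⁺ [He]2s², N⁺ [He]2s²2p², P⁺ [Ne]3s²3p², Al⁺ [Ne]3s².
The numbers (kJ/mol): B 2427, K 3052, N 2856, P 1907, Al 1817.
Putting it together, IE_2: Al < P < B < N < K.

Al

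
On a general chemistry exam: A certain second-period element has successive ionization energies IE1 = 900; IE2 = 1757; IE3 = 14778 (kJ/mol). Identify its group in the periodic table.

Group 2

Look for the largest jump between consecutive ionization energies: IE3/IE2 ≈ 8.4, far larger than any earlier ratio.
That jump marks the point where a core electron is being removed. So the atom has 2 valence electrons.
A main-group element with 2 valence electrons is in group 2.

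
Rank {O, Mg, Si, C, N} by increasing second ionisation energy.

Mg < Si < C < N < O

IE_2 is the cost of taking one more electron from the +1 cation: O⁺ still has 5 valence electrons; Mg⁺ still has 1 valence electron; Si⁺ still has 3 valence electrons; C⁺ still has 3 valence electrons; N⁺ still has 4 valence electrons.
All are still removing valence electrons, so compare the +1 ions as you would atoms: IE_2 generally rises across a period (higher Z_eff) and falls down a group (larger shell), subject to the usual subshell exceptions.
Valence configurations: O⁺ [He]2s²2p³, Mg⁺ [Ne]3s¹, Si⁺ [Ne]3s²3p¹, C⁺ [He]2s²2p¹, N⁺ [He]2s²2p².
Tabulated IE_2 (kJ/mol): O 3388, Mg 1451, Si 1577, C 2353, N 2856.
Overall IE_2 order: Mg < Si < C < N < O.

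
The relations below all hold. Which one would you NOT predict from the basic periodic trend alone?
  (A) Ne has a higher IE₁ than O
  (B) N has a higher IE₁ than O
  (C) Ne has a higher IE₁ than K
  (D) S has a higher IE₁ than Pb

(B)

The general trend: IE₁ increases across a period and decreases down a group.
(A) Ne (period 2, group 18) vs O (period 2, group 16): the stated order agrees with the simple trend.
(B) N (period 2, group 15) vs O (period 2, group 16): the stated order contradicts the simple trend.
(C) Ne (period 2, group 18) vs K (period 4, group 1): the stated order agrees with the simple trend.
(D) S (period 3, group 16) vs Pb (period 6, group 14): the stated order agrees with the simple trend.
The exception is (B): pairing an electron in O's 2p⁴ costs repulsion energy, so O ionizes more easily than half-filled N (2p³).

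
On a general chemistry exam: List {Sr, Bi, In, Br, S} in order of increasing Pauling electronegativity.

S is in period 3, group 16; Br is in period 4, group 17; Sr is in period 5, group 2; In is in period 5, group 13; Bi is in period 6, group 15.
Electronegativity increases across a period and decreases down a group, tracking effective nuclear charge and atomic size.
These span different periods and groups, so the two trends combine.
In > Sr: both are in period 5; the period trend gives In the larger value.
Bi > In: the two effects oppose for this pair; the across-period effect wins (2.02 vs 1.78).
S > Bi: both effects reinforce here, so S is clearly the higher of the two.
Br > S: the two effects oppose for this pair; the across-period effect wins (2.96 vs 2.58).
Tabulated electronegativity (Pauling): S 2.58, Br 2.96, Sr 0.95, In 1.78, Bi 2.02.
So from lowest to highest: Sr < In < Bi < S < Br.

Sr < In < Bi < S < Br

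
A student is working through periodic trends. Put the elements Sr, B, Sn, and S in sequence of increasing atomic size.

B < S < Sn < Sr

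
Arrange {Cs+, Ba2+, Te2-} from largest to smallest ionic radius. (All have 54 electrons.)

All of these have 54 electrons, so size is governed by nuclear charge alone: the more protons, the stronger the pull on the same electron cloud, and the smaller the ion.
Nuclear charges: Ba2+ (Z=56), Cs+ (Z=55), Te2- (Z=52).
Largest to smallest: Te2- > Cs+ > Ba2+.

Te2-, Cs+, Ba2+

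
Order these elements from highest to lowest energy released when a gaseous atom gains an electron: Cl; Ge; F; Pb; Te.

Cl, F, Te, Ge, Pb

F is in period 2, group 17; Cl is in period 3, group 17; Ge is in period 4, group 14; Te is in period 5, group 16; Pb is in period 6, group 14.
Adding an electron releases more energy for atoms nearer the top right (short of the noble gases).
Neither a single period nor a single group — weigh both effects.
Ge > Pb: Ge sits above Pb in group 14, so the down-group effect alone puts Ge higher.
Te > Ge: period and group pull opposite ways; the across-period shift dominates (190 vs 119 kJ/mol).
F > Te: relative to Te, both the across-period and down-group shifts push F's electron affinity up.
Cl > F: this pair runs against the simple trend — see the exception note.
Note the exception: Cl has a higher electron affinity than F, contrary to the simple trend — F's small 2p subshell makes the incoming electron feel strong e⁻–e⁻ repulsion, so Cl actually releases more energy on gaining an electron.
For reference (kJ/mol): F 328, Cl 349, Ge 119, Te 190, Pb 35.
So from highest to lowest: Cl > F > Te > Ge > Pb.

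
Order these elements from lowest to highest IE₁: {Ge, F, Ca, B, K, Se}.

K < Ca < Ge < B < Se < F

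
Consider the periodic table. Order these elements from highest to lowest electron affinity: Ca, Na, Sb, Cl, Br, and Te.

Cl > Br > Te > Sb > Na > Ca

Na is in period 3, group 1; Cl is in period 3, group 17; Ca is in period 4, group 2; Br is in period 4, group 17; Sb is in period 5, group 15; Te is in period 5, group 16.
Adding an electron releases more energy for atoms nearer the top right (short of the noble gases).
Here both period and group differ, so the two effects have to be weighed against each other.
Na > Ca: period and group pull opposite ways; the down-group shift dominates (53 vs 2 kJ/mol).
Sb > Na: period and group pull opposite ways; the across-period shift dominates (103 vs 53 kJ/mol).
Te > Sb: both are in period 5; the period trend gives Te the larger value.
Br > Te: both effects reinforce here, so Br is clearly the higher of the two.
Cl > Br: they share group 17; the group trend gives Cl the larger value.
Tabulated electron affinity (kJ/mol): Na 53, Cl 349, Ca 2, Br 325, Sb 103, Te 190.
So from highest to lowest: Cl > Br > Te > Sb > Na > Ca.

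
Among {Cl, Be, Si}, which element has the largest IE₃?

After 2 electrons have been removed, what remains? Cl²⁺ still has 5 valence electrons; Be²⁺ is the bare [He] core; Si²⁺ still has 2 valence electrons.
Core electrons are held far more tightly than valence electrons, so Be tops the IE_3 order.
Valence configurations: Cl²⁺ [Ne]3s²3p³, Si²⁺ [Ne]3s².
The numbers (kJ/mol): Cl 3822, Be 14849, Si 3232.
Hence IE_3: Si < Cl < Be.

Be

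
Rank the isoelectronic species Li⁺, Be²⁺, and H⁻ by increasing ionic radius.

Be²⁺ < Li⁺ < H⁻

All of these have 2 electrons, so size is governed by nuclear charge alone: the more protons, the stronger the pull on the same electron cloud, and the smaller the ion.
Nuclear charges: Be²⁺ (Z=4), Li⁺ (Z=3), H⁻ (Z=1).
Smallest to largest: Be²⁺ < Li⁺ < H⁻.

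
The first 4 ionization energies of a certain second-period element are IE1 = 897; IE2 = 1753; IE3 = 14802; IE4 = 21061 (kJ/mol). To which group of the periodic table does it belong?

Group 2

Look for the largest jump between consecutive ionization energies: IE3/IE2 ≈ 8.4, far larger than any earlier ratio.
That jump marks the point where a core electron is being removed. So the atom has 2 valence electrons.
A main-group element with 2 valence electrons is in group 2.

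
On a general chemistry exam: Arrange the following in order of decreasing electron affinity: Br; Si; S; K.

Si is in period 3, group 14; S is in period 3, group 16; K is in period 4, group 1; Br is in period 4, group 17.
Atoms with high Z_eff and room in the valence shell (especially the halogens) have the most exothermic electron affinities.
Here both period and group differ, so the two effects have to be weighed against each other.
Si > K: relative to K, both the across-period and down-group shifts push Si's electron affinity up.
S > Si: both are in period 3; the period trend gives S the larger value.
Br > S: the two effects oppose for this pair; the across-period effect wins (325 vs 200 kJ/mol).
Tabulated electron affinity (kJ/mol): Si 134, S 200, K 48, Br 325.
So from highest to lowest: Br > S > Si > K.

Br > S > Si > K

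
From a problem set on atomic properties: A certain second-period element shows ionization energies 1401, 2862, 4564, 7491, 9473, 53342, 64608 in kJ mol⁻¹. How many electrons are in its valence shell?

Look for the largest jump between consecutive ionization energies: IE6/IE5 ≈ 5.6, far larger than any earlier ratio.
That jump marks the point where a core electron is being removed. So the atom has 5 valence electrons.

5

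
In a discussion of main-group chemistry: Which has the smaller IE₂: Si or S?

IE_2 is the cost of taking one more electron from the +1 cation: Si⁺ still has 3 valence electrons; S⁺ still has 5 valence electrons.
All are still removing valence electrons, so compare the +1 ions as you would atoms: IE_2 generally rises across a period (higher Z_eff) and falls down a group (larger shell), subject to the usual subshell exceptions.
Valence configurations: Si⁺ [Ne]3s²3p¹, S⁺ [Ne]3s²3p³.
The numbers (kJ/mol): Si 1577, S 2252.
Hence IE_2: Si < S.

Si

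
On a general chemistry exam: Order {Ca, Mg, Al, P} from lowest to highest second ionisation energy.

Ca < Mg < Al < P

The second ionization energy removes an electron from the +1 ion. For each element: Ca⁺ still has 1 valence electron; Mg⁺ still has 1 valence electron; Al⁺ still has 2 valence electrons; P⁺ still has 4 valence electrons.
All are still removing valence electrons, so compare the +1 ions as you would atoms: IE_2 generally rises across a period (higher Z_eff) and falls down a group (larger shell), subject to the usual subshell exceptions.
Valence configurations: Ca⁺ [Ar]4s¹, Mg⁺ [Ne]3s¹, Al⁺ [Ne]3s², P⁺ [Ne]3s²3p².
Tabulated IE_2 (kJ/mol): Ca 1145, Mg 1451, Al 1817, P 1907.
So the second ionization energies run Ca < Mg < Al < P.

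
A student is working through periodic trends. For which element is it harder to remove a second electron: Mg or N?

N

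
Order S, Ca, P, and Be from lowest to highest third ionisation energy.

P, S, Ca, Be

Consider each +2 ion: S²⁺ still has 4 valence electrons; Ca²⁺ is the bare [Ar] core; P²⁺ still has 3 valence electrons; Be²⁺ is the bare [He] core.
Core electrons are held far more tightly than valence electrons, so Ca and Be top the IE_3 order.
Valence configurations: S²⁺ [Ne]3s²3p², P²⁺ [Ne]3s²3p¹.
The numbers (kJ/mol): S 3357, Ca 4912, P 2914, Be 14849.
Hence IE_3: P < S < Ca < Be.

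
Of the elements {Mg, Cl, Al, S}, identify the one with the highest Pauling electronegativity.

Smaller atoms with higher effective nuclear charge are more electronegative.
All lie in period 3, so electronegativity increases left to right.
The highest Pauling electronegativity among these belongs to Cl.

Cl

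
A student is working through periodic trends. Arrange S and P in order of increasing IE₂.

P < S

After 1 electron has been removed, what remains? S⁺ still has 5 valence electrons; P⁺ still has 4 valence electrons.
All are still removing valence electrons, so compare the +1 ions as you would atoms: IE_2 generally rises across a period (higher Z_eff) and falls down a group (larger shell), subject to the usual subshell exceptions.
Valence configurations: S⁺ [Ne]3s²3p³, P⁺ [Ne]3s²3p².
Tabulated IE_2 (kJ/mol): S 2252, P 1907.
Overall IE_2 order: P < S.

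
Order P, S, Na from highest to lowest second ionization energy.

Na, S, P

Consider each +1 ion: P⁺ still has 4 valence electrons; S⁺ still has 5 valence electrons; Na⁺ is the bare [Ne] core.
Breaking into a closed-shell core is much more expensive than removing a leftover valence electron — Na has the largest IE_2 here.
Valence configurations: P⁺ [Ne]3s²3p², S⁺ [Ne]3s²3p³.
Approximate IE_2 values (kJ/mol): P 1907, S 2252, Na 4562.
Overall IE_2 order: P < S < Na.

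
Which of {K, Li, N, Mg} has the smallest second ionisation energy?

After 1 electron has been removed, what remains? K⁺ is the bare [Ar] core; Li⁺ is the bare [He] core; N⁺ still has 4 valence electrons; Mg⁺ still has 1 valence electron.
Breaking into a closed-shell core is much more expensive than removing a leftover valence electron — K and Li have the largest IE_2 here.
Valence configurations: N⁺ [He]2s²2p², Mg⁺ [Ne]3s¹.
The numbers (kJ/mol): K 3052, Li 7298, N 2856, Mg 1451.
So the second ionization energies run Mg < N < K < Li.

Mg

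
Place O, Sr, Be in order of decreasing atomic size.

Atomic radius shrinks across a period as nuclear charge pulls the same shell inward, and grows down a group as new shells are added.
Neither a single period nor a single group — weigh both effects.
Be > O: Be lies to the left of O in period 2, so the across-period effect alone puts Be larger.
Sr > Be: Sr sits below Be in group 2, so the down-group effect alone puts Sr larger.
For reference (pm): Be 102, O 63, Sr 185.
So from largest to smallest: Sr > Be > O.

Sr, Be, O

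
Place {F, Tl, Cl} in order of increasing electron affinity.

Atoms with high Z_eff and room in the valence shell (especially the halogens) have the most exothermic electron affinities.
Neither a single period nor a single group — weigh both effects.
F > Tl: relative to Tl, both the across-period and down-group shifts push F's electron affinity up.
Cl > F: this pair runs against the simple trend — see the exception note.
Note the exception: Cl has a higher electron affinity than F, contrary to the simple trend — F's small 2p subshell makes the incoming electron feel strong e⁻–e⁻ repulsion, so Cl actually releases more energy on gaining an electron.
For reference (kJ/mol): F 328, Cl 349, Tl 19.
So from lowest to highest: Tl < F < Cl.

Tl < F < Cl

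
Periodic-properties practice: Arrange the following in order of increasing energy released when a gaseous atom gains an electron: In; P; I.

In, P, I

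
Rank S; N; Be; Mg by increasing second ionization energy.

After 1 electron has been removed, what remains? S⁺ still has 5 valence electrons; N⁺ still has 4 valence electrons; Be⁺ still has 1 valence electron; Mg⁺ still has 1 valence electron.
All are still removing valence electrons, so compare the +1 ions as you would atoms: IE_2 generally rises across a period (higher Z_eff) and falls down a group (larger shell), subject to the usual subshell exceptions.
Valence configurations: S⁺ [Ne]3s²3p³, N⁺ [He]2s²2p², Be⁺ [He]2s¹, Mg⁺ [Ne]3s¹.
The numbers (kJ/mol): S 2252, N 2856, Be 1757, Mg 1451.
Overall IE_2 order: Mg < Be < S < N.

Mg, Be, S, N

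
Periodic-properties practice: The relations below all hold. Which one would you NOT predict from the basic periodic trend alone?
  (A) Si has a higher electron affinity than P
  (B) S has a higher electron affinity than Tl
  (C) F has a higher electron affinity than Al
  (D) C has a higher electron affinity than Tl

(A)

The general trend: electron affinity increases across a period and decreases down a group.
(A) Si (period 3, group 14) vs P (period 3, group 15): the stated order contradicts the simple trend.
(B) S (period 3, group 16) vs Tl (period 6, group 13): the stated order agrees with the simple trend.
(C) F (period 2, group 17) vs Al (period 3, group 13): the stated order agrees with the simple trend.
(D) C (period 2, group 14) vs Tl (period 6, group 13): the stated order agrees with the simple trend.
The exception is (A): adding an electron to P's half-filled 3p³ is unfavourable, so Si (3p²) has the more exothermic EA.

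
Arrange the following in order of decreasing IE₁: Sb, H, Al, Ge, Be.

H, Be, Sb, Ge, Al

IE₁ increases left→right with effective nuclear charge and decreases top→bottom as the valence shell moves farther out.
A diagonal step moves right (one effect) and down (the opposite effect) at once.
Ge > Al: period and group pull opposite ways; the across-period shift dominates (762 vs 578 kJ/mol).
Sb > Ge: period and group pull opposite ways; the across-period shift dominates (831 vs 762 kJ/mol).
Be > Sb: the two effects oppose for this pair; the down-group effect wins (900 vs 831 kJ/mol).
H > Be: the two effects oppose for this pair; the down-group effect wins (1312 vs 900 kJ/mol).
Tabulated first ionization energy (kJ/mol): H 1312, Be 900, Al 578, Ge 762, Sb 831.
So from highest to lowest: H > Be > Sb > Ge > Al.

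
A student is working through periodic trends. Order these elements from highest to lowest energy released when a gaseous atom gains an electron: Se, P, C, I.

I > Se > C > P

Adding an electron releases more energy for atoms nearer the top right (short of the noble gases).
A diagonal step moves right (one effect) and down (the opposite effect) at once.
C > P: period and group pull opposite ways; the down-group shift dominates (122 vs 72 kJ/mol).
Se > C: the two effects oppose for this pair; the across-period effect wins (195 vs 122 kJ/mol).
I > Se: the two effects oppose for this pair; the across-period effect wins (295 vs 195 kJ/mol).
Approximate values (kJ/mol): C 122, P 72, Se 195, I 295.
So from highest to lowest: I > Se > C > P.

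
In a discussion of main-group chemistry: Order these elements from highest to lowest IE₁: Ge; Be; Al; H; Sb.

H is in period 1, group 1; Be is in period 2, group 2; Al is in period 3, group 13; Ge is in period 4, group 14; Sb is in period 5, group 15.
First ionization energy rises across a period (greater Z_eff holds electrons more tightly) and falls down a group (valence electrons are farther from the nucleus).
A diagonal step moves right (one effect) and down (the opposite effect) at once.
Ge > Al: period and group pull opposite ways; the across-period shift dominates (762 vs 578 kJ/mol).
Sb > Ge: the two effects oppose for this pair; the across-period effect wins (831 vs 762 kJ/mol).
Be > Sb: period and group pull opposite ways; the down-group shift dominates (900 vs 831 kJ/mol).
H > Be: period and group pull opposite ways; the down-group shift dominates (1312 vs 900 kJ/mol).
Tabulated first ionization energy (kJ/mol): H 1312, Be 900, Al 578, Ge 762, Sb 831.
So from highest to lowest: H > Be > Sb > Ge > Al.

H > Be > Sb > Ge > Al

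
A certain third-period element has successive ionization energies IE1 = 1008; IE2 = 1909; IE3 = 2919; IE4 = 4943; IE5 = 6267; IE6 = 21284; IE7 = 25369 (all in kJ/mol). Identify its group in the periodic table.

Group 15

Look for the largest jump between consecutive ionization energies: IE6/IE5 ≈ 3.4, far larger than any earlier ratio.
That jump marks the point where a core electron is being removed. So the atom has 5 valence electrons.
A main-group element with 5 valence electrons is in group 15.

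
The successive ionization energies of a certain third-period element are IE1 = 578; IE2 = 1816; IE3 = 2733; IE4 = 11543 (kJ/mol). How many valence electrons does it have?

Look for the largest jump between consecutive ionization energies: IE4/IE3 ≈ 4.2, far larger than any earlier ratio.
That jump marks the point where a core electron is being removed. So the atom has 3 valence electrons.

3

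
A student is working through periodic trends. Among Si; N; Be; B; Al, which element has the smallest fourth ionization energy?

After 3 electrons have been removed, what remains? Si³⁺ still has 1 valence electron; N³⁺ still has 2 valence electrons; Be³⁺ is already 1 electron into the core; B³⁺ is the bare [He] core; Al³⁺ is the bare [Ne] core.
Pulling an electron out of a noble-gas core costs far more than removing a remaining valence electron, so Al, Be and B sit at the high end of IE_4.
Valence configurations: Si³⁺ [Ne]3s¹, N³⁺ [He]2s².
Tabulated IE_4 (kJ/mol): Si 4356, N 7475, Be 21007, B 25026, Al 11577.
Putting it together, IE_4: Si < N < Al < Be < B.

Si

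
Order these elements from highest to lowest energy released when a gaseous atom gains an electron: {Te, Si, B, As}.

B is in period 2, group 13; Si is in period 3, group 14; As is in period 4, group 15; Te is in period 5, group 16.
EA tends to increase across a period and decrease down a group, though the pattern is less regular than for IE or radius.
These sit on a diagonal, where the across-period and down-group effects partly cancel.
As > B: period and group pull opposite ways; the across-period shift dominates (78 vs 27 kJ/mol).
Si > As: the two effects oppose for this pair; the down-group effect wins (134 vs 78 kJ/mol).
Te > Si: the two effects oppose for this pair; the across-period effect wins (190 vs 134 kJ/mol).
Tabulated electron affinity (kJ/mol): B 27, Si 134, As 78, Te 190.
So from highest to lowest: Te > Si > As > B.

Te > Si > As > B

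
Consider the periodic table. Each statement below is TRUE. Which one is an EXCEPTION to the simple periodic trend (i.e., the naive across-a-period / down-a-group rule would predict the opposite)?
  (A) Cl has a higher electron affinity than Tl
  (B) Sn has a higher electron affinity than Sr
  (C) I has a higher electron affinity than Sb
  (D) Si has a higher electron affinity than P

(D)

The general trend: electron affinity increases across a period and decreases down a group.
(A) Cl (period 3, group 17) vs Tl (period 6, group 13): the stated order agrees with the simple trend.
(B) Sn (period 5, group 14) vs Sr (period 5, group 2): the stated order agrees with the simple trend.
(C) I (period 5, group 17) vs Sb (period 5, group 15): the stated order agrees with the simple trend.
(D) Si (period 3, group 14) vs P (period 3, group 15): the stated order contradicts the simple trend.
The exception is (D): adding an electron to P's half-filled 3p³ is unfavourable, so Si (3p²) has the more exothermic EA.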